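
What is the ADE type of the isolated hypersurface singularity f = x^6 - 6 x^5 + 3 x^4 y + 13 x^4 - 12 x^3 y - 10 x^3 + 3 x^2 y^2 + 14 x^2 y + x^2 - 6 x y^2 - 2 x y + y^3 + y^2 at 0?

A_{2}

The Hessian of f at 0 has rank 1. Corank 1: A-series; mu = 2 gives A_2.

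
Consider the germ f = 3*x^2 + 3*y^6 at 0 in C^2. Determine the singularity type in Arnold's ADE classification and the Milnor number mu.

Type A_{5}, Milnor number mu = 5.

The Hessian of f at 0 is [[6, 0], [0, 0]] with rank 1, so corank 1. A Groebner basis of the Jacobian ideal J(f) in C{x,y} is {y^5, x}; counting standard monomials gives mu = 5. Corank 1: A-series; mu = 5 gives A_5.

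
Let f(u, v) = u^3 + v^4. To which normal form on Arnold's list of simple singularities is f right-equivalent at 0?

E_6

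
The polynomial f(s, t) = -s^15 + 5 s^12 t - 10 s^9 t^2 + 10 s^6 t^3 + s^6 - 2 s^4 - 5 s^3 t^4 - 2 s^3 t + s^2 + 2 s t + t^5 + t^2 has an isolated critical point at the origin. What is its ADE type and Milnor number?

The Hessian of f at 0 is [[2, 2], [2, 2]] with rank 1, so corank 1. A Groebner basis of the Jacobian ideal J(f) in C{s,t} is {s + t^3 + t, s^2 - t^2, s*t + t^2}; counting standard monomials gives mu = 4. Corank 1: A-series; mu = 4 gives A_4.

Type A_{4}, Milnor number mu = 4.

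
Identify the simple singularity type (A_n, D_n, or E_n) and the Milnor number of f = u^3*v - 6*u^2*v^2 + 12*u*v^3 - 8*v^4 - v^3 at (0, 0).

Type E7, Milnor number mu = 7.

The Hessian of f at 0 has rank 0. Corank 2; j^3 = -v^3 is a perfect cube, so E-series; the 4-jet and mu = 7 give E_7.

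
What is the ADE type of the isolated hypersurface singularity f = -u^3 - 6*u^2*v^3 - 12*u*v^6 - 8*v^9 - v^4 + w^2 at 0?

The Hessian of f at 0 is [[0, 0, 0], [0, 0, 0], [0, 0, 2]] with rank 1, so corank 2. A Groebner basis of the Jacobian ideal J(f) in C{u,v,w} is {v^3, u^2, w}; counting standard monomials gives mu = 6. Corank 2; j^3 = -u^3 is a perfect cube, so E-series; the 4-jet and mu = 6 give E_6.

E_6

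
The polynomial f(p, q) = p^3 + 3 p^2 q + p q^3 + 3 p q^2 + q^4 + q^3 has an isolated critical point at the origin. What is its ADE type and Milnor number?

Type E7, Milnor number mu = 7.

The Hessian of f at 0 is [[0, 0], [0, 0]] with rank 0, so corank 2. A Groebner basis of the Jacobian ideal J(f) in C{p,q} is {p^3 + 3*p^2*q + 6*p^2 + 12*p*q + 6*q^2, -3*p^2 + p*q^2 - 6*p*q - 3*q^2, 3*p^2 + 6*p*q + q^3 + 3*q^2}; counting standard monomials gives mu = 7. Corank 2; j^3 = (p + q)^3 is a perfect cube, so E-series; the 4-jet and mu = 7 give E_7.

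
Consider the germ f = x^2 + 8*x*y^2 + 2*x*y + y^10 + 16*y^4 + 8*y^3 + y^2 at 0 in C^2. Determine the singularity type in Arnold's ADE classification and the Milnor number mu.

Type A9, Milnor number mu = 9.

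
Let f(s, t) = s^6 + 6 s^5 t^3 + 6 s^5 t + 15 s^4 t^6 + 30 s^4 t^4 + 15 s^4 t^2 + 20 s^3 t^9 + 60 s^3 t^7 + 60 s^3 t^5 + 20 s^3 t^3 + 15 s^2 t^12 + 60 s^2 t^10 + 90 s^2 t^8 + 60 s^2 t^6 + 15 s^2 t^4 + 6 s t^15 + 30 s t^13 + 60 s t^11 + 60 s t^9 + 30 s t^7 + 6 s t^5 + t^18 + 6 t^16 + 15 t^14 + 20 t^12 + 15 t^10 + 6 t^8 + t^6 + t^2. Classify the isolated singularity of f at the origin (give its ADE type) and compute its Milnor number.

Type A5, Milnor number mu = 5.

The Hessian of f at 0 has rank 1. Corank 1: A-series; mu = 5 gives A_5.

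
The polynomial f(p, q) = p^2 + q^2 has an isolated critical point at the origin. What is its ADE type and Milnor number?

Type A_{1}, Milnor number mu = 1.

The Hessian of f at 0 has rank 2. Corank 0: nondegenerate Morse point, so A_1.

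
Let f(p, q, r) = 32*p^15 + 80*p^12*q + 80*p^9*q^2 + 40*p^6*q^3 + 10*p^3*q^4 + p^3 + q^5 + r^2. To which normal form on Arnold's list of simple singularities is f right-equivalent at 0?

The Hessian of f at 0 has rank 1. Corank 2; j^3 = p^3 is a perfect cube, so E-series; the 5-jet and mu = 8 give E_8.

E8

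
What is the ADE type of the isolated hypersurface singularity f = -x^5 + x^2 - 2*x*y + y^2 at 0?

The Hessian of f at 0 is [[2, -2], [-2, 2]] with rank 1, so corank 1. A Groebner basis of the Jacobian ideal J(f) in C{x,y} is {y^4, x - y}; counting standard monomials gives mu = 4. Corank 1: A-series; mu = 4 gives A_4.

A4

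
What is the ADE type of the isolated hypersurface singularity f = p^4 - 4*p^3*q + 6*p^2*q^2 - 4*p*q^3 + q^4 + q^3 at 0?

E6

The Hessian of f at 0 is [[0, 0], [0, 0]] with rank 0, so corank 2. A Groebner basis of the Jacobian ideal J(f) in C{p,q} is {p^3 - 3*p^2*q, q^2}; counting standard monomials gives mu = 6. Corank 2; j^3 = q^3 is a perfect cube, so E-series; the 4-jet and mu = 6 give E_6.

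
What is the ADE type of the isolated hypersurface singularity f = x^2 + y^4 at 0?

A_3

The Hessian of f at 0 has rank 1. Corank 1: A-series; mu = 3 gives A_3.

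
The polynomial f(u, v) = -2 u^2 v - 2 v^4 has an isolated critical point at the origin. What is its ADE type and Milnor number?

Type D_{5}, Milnor number mu = 5.

The Hessian of f at 0 has rank 0. Corank 2; j^3 = -2*u^2*v has shape L^2 M (L != M), so D-series; mu = 5 gives D_5.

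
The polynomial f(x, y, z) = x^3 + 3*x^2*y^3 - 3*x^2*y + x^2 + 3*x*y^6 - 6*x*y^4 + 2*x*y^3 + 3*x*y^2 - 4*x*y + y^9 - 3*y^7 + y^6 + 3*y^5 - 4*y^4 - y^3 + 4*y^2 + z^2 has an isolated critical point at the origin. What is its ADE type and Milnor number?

Type A_2, Milnor number mu = 2.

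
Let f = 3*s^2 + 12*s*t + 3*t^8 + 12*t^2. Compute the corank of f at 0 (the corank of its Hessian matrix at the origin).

Hessian at 0 has rank 1.

1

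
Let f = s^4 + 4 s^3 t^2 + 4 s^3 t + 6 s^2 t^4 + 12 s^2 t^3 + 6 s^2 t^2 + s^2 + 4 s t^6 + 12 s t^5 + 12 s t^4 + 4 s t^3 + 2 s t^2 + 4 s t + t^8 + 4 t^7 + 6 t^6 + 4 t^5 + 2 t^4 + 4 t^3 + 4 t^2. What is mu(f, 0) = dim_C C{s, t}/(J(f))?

3

The Hessian of f at 0 is [[2, 4], [4, 8]] with rank 1, so corank 1. A Groebner basis of the Jacobian ideal J(f) in C{s,t} is {s^2 + 4*s + 8*t, s*t - 2*s - 4*t, s + t^2 + 2*t}; counting standard monomials gives mu = 3. Corank 1: A-series; mu = 3 gives A_3.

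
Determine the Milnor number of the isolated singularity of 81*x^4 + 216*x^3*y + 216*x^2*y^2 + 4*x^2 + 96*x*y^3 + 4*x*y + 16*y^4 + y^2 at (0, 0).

3

The Hessian of f at 0 has rank 1. Corank 1: A-series; mu = 3 gives A_3.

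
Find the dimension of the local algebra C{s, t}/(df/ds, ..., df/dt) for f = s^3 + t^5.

8

The Hessian of f at 0 has rank 0. Corank 2; j^3 = s^3 is a perfect cube, so E-series; the 5-jet and mu = 8 give E_8.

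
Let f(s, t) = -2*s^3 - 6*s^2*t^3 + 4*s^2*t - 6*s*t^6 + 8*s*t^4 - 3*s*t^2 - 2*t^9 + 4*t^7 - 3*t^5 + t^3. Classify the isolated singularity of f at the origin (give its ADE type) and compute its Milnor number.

Type D_{4}, Milnor number mu = 4.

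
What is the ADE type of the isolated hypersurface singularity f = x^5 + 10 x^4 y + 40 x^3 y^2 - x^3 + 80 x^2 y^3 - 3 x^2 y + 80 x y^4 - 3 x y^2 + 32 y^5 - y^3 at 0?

E8

The Hessian of f at 0 is [[0, 0], [0, 0]] with rank 0, so corank 2. A Groebner basis of the Jacobian ideal J(f) in C{x,y} is {y^5, x*y^3 + 5*y^4/4, x^2 + 2*x*y + y^2}; counting standard monomials gives mu = 8. Corank 2; j^3 = -(x + y)^3 is a perfect cube, so E-series; the 5-jet and mu = 8 give E_8.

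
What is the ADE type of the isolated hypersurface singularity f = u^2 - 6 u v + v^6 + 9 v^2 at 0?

A_5

The Hessian of f at 0 has rank 1. Corank 1: A-series; mu = 5 gives A_5.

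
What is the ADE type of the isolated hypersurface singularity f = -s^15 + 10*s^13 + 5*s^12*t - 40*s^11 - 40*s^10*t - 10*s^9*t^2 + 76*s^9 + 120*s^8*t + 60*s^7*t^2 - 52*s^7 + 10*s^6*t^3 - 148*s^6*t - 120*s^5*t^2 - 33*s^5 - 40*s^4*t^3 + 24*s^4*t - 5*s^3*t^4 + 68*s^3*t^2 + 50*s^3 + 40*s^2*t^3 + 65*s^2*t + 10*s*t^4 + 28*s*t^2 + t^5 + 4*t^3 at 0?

D6

The Hessian of f at 0 has rank 0. Corank 2; j^3 = (2*s + t)*(5*s + 2*t)^2 has shape L^2 M (L != M), so D-series; mu = 6 gives D_6.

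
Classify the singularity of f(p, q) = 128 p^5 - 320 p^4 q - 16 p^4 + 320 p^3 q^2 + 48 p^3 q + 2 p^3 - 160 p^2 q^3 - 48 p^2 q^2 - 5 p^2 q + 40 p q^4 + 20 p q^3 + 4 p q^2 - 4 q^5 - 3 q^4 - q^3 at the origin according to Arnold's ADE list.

D_{5}

The Hessian of f at 0 has rank 0. Corank 2; j^3 = (p - q)^2*(2*p - q) has shape L^2 M (L != M), so D-series; mu = 5 gives D_5.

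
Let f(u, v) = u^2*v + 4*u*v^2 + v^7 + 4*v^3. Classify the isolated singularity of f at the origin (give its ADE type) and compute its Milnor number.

The Hessian of f at 0 has rank 0. Corank 2; j^3 = v*(u + 2*v)^2 has shape L^2 M (L != M), so D-series; mu = 8 gives D_8.

Type D_8, Milnor number mu = 8.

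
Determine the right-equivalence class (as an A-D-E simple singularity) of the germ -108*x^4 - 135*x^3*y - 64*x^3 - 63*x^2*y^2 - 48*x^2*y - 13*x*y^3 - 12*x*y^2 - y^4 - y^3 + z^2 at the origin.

E_{7}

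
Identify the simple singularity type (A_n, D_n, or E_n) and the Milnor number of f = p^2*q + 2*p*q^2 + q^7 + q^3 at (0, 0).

Type D_{8}, Milnor number mu = 8.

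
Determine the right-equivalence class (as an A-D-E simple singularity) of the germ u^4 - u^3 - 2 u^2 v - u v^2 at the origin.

The Hessian of f at 0 is [[0, 0], [0, 0]] with rank 0, so corank 2. A Groebner basis of the Jacobian ideal J(f) in C{u,v} is {u*v^2 - u*v/4 - v^2/4, u*v/4 + v^3 + v^2/4, u^2 + u*v}; counting standard monomials gives mu = 5. Corank 2; j^3 = -u*(u + v)^2 has shape L^2 M (L != M), so D-series; mu = 5 gives D_5.

D_{5}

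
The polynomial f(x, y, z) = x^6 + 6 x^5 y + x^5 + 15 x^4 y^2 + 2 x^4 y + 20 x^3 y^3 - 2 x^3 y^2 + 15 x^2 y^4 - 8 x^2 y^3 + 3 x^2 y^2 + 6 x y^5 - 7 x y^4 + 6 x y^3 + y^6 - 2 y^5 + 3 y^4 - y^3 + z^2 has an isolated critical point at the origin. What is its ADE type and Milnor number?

Type E_8, Milnor number mu = 8.

The Hessian of f at 0 is [[0, 0, 0], [0, 0, 0], [0, 0, 2]] with rank 1, so corank 2. A Groebner basis of the Jacobian ideal J(f) in C{x,y,z} is {x^4 + 2*x*y^2, x^2*y + 2*x*y^2 - y^2/2, y^3, z}; counting standard monomials gives mu = 8. Corank 2; j^3 = -y^3 is a perfect cube, so E-series; the 5-jet and mu = 8 give E_8.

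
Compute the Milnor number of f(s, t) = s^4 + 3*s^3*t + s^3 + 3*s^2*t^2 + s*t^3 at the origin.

7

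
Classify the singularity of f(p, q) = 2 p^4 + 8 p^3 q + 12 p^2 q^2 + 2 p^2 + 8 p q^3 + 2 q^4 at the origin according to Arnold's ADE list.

The Hessian of f at 0 is [[4, 0], [0, 0]] with rank 1, so corank 1. A Groebner basis of the Jacobian ideal J(f) in C{p,q} is {q^3, p}; counting standard monomials gives mu = 3. Corank 1: A-series; mu = 3 gives A_3.

A_3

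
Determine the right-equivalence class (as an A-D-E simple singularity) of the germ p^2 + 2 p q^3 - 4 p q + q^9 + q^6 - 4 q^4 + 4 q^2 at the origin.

A_8

The Hessian of f at 0 has rank 1. Corank 1: A-series; mu = 8 gives A_8.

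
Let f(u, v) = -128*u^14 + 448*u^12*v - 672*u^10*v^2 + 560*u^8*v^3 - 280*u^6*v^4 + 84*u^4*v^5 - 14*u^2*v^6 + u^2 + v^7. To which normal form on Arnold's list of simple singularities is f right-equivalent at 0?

The Hessian of f at 0 has rank 1. Corank 1: A-series; mu = 6 gives A_6.

A6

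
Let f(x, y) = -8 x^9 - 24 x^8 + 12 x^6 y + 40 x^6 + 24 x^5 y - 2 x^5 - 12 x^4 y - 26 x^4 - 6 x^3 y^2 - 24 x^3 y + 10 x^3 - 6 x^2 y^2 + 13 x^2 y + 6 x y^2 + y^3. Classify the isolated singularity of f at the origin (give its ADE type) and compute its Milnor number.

The Hessian of f at 0 has rank 0. Corank 2; j^3 = (2*x + y)*(5*x^2 + 4*x*y + y^2) splits into three distinct lines over C (the quadratic factor has nonzero discriminant), so D_4.

Type D_{4}, Milnor number mu = 4.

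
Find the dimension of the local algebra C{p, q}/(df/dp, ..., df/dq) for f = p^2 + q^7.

6

The Hessian of f at 0 is [[2, 0], [0, 0]] with rank 1, so corank 1. A Groebner basis of the Jacobian ideal J(f) in C{p,q} is {q^6, p}; counting standard monomials gives mu = 6. Corank 1: A-series; mu = 6 gives A_6.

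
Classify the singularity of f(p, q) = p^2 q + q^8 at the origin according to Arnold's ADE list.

The Hessian of f at 0 has rank 0. Corank 2; j^3 = p^2*q has shape L^2 M (L != M), so D-series; mu = 9 gives D_9.

D9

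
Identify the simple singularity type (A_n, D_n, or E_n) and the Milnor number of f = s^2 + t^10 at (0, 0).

Type A_{9}, Milnor number mu = 9.

The Hessian of f at 0 is [[2, 0], [0, 0]] with rank 1, so corank 1. A Groebner basis of the Jacobian ideal J(f) in C{s,t} is {t^9, s}; counting standard monomials gives mu = 9. Corank 1: A-series; mu = 9 gives A_9.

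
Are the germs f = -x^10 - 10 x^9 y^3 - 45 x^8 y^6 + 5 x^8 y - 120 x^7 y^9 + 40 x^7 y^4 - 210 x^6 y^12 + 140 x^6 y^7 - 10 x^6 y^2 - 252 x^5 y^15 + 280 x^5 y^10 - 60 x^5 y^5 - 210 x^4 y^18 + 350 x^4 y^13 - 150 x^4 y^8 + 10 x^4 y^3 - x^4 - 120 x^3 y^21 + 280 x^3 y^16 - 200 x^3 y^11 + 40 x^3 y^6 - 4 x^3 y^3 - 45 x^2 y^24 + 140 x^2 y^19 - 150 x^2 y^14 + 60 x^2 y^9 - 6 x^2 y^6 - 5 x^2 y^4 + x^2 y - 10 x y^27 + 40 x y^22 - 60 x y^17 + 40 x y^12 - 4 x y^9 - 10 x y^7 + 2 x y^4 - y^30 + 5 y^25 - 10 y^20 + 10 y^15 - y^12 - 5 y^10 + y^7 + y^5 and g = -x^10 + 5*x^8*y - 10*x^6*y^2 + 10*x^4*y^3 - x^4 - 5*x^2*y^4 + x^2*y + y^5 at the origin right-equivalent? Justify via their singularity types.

Yes.

The Hessian of f at 0 has rank 0. Corank 2; j^3 = x^2*y has shape L^2 M (L != M), so D-series; mu = 6 gives D_6. The Hessian of g at 0 has rank 0. Corank 2; j^3 = x^2*y has shape L^2 M (L != M), so D-series; mu = 6 gives D_6. Both have type D_6, hence right-equivalent.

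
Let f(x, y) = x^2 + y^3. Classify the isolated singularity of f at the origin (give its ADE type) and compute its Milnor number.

Type A_{2}, Milnor number mu = 2.

The Hessian of f at 0 has rank 1. Corank 1: A-series; mu = 2 gives A_2.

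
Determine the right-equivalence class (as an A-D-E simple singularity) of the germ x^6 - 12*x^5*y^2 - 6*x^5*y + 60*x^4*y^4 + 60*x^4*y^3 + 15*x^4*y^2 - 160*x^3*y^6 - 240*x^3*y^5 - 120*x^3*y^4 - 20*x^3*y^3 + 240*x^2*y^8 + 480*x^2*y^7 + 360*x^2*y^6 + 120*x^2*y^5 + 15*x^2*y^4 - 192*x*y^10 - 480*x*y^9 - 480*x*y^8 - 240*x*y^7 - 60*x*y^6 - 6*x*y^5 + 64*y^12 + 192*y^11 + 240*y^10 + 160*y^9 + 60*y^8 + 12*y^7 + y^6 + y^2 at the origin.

A_5

The Hessian of f at 0 is [[0, 0], [0, 2]] with rank 1, so corank 1. A Groebner basis of the Jacobian ideal J(f) in C{x,y} is {x^5, y}; counting standard monomials gives mu = 5. Corank 1: A-series; mu = 5 gives A_5.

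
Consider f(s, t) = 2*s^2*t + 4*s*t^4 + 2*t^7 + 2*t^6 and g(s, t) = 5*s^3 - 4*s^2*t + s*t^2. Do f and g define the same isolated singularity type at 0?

The Hessian of f at 0 has rank 0. Corank 2; j^3 = 2*s^2*t has shape L^2 M (L != M), so D-series; mu = 7 gives D_7. The Hessian of g at 0 has rank 0. Corank 2; j^3 = s*(5*s^2 - 4*s*t + t^2) splits into three distinct lines over C (the quadratic factor has nonzero discriminant), so D_4. f is D_7 but g is D_4, hence not right-equivalent.

No.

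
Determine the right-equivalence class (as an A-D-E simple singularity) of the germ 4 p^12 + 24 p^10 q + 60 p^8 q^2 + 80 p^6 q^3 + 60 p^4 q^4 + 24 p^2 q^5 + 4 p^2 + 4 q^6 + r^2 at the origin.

The Hessian of f at 0 has rank 2. Corank 1: A-series; mu = 5 gives A_5.

A5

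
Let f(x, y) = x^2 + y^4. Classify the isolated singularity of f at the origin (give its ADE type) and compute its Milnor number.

The Hessian of f at 0 is [[2, 0], [0, 0]] with rank 1, so corank 1. A Groebner basis of the Jacobian ideal J(f) in C{x,y} is {y^3, x}; counting standard monomials gives mu = 3. Corank 1: A-series; mu = 3 gives A_3.

Type A_3, Milnor number mu = 3.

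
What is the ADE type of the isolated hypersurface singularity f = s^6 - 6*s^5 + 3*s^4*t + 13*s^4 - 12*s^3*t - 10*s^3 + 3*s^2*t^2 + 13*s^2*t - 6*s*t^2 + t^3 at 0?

The Hessian of f at 0 is [[0, 0], [0, 0]] with rank 0, so corank 2. A Groebner basis of the Jacobian ideal J(f) in C{s,t} is {t^3, s^2 - 3*t^2/11, s*t - 6*t^2/11}; counting standard monomials gives mu = 4. Corank 2; j^3 = -(2*s - t)*(5*s^2 - 4*s*t + t^2) splits into three distinct lines over C (the quadratic factor has nonzero discriminant), so D_4.

D4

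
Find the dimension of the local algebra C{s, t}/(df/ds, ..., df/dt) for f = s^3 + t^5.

8

The Hessian of f at 0 has rank 0. Corank 2; j^3 = s^3 is a perfect cube, so E-series; the 5-jet and mu = 8 give E_8.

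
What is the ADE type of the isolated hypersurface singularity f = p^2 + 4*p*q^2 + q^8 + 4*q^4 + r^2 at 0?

The Hessian of f at 0 has rank 2. Corank 1: A-series; mu = 7 gives A_7.

A7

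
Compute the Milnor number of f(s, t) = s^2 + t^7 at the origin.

6

The Hessian of f at 0 has rank 1. Corank 1: A-series; mu = 6 gives A_6.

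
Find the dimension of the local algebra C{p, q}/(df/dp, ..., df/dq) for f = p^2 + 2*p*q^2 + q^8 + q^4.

7

The Hessian of f at 0 is [[2, 0], [0, 0]] with rank 1, so corank 1. A Groebner basis of the Jacobian ideal J(f) in C{p,q} is {p^4, p^3*q, p + q^2}; counting standard monomials gives mu = 7. Corank 1: A-series; mu = 7 gives A_7.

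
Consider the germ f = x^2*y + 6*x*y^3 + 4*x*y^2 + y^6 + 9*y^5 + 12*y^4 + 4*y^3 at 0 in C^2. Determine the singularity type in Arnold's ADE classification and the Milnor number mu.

Type D_{7}, Milnor number mu = 7.

The Hessian of f at 0 has rank 0. Corank 2; j^3 = y*(x + 2*y)^2 has shape L^2 M (L != M), so D-series; mu = 7 gives D_7.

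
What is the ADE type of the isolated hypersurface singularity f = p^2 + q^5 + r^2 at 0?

The Hessian of f at 0 is [[2, 0, 0], [0, 0, 0], [0, 0, 2]] with rank 2, so corank 1. A Groebner basis of the Jacobian ideal J(f) in C{p,q,r} is {q^4, p, r}; counting standard monomials gives mu = 4. Corank 1: A-series; mu = 4 gives A_4.

A_{4}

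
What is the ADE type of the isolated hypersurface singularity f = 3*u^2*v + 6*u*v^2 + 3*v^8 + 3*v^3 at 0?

D_9

The Hessian of f at 0 has rank 0. Corank 2; j^3 = 3*v*(u + v)^2 has shape L^2 M (L != M), so D-series; mu = 9 gives D_9.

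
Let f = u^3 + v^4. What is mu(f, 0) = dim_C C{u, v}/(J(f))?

6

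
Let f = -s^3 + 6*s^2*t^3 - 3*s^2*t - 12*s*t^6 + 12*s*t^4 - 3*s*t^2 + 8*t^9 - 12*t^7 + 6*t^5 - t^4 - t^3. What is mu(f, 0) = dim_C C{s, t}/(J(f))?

6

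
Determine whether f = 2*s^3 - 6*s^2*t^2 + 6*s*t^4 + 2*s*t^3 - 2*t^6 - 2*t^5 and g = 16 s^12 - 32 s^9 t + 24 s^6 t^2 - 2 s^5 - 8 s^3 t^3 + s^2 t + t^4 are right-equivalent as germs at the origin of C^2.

No.

The Hessian of f at 0 has rank 0. Corank 2; j^3 = 2*s^3 is a perfect cube, so E-series; the 4-jet and mu = 7 give E_7. The Hessian of g at 0 has rank 0. Corank 2; j^3 = s^2*t has shape L^2 M (L != M), so D-series; mu = 5 gives D_5. f is E_7 but g is D_5, hence not right-equivalent.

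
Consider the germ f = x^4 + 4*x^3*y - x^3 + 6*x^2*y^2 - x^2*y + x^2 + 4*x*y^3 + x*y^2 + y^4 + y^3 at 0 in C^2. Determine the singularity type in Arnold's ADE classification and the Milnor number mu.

Type A_2, Milnor number mu = 2.

The Hessian of f at 0 is [[2, 0], [0, 0]] with rank 1, so corank 1. A Groebner basis of the Jacobian ideal J(f) in C{x,y} is {y^2, x}; counting standard monomials gives mu = 2. Corank 1: A-series; mu = 2 gives A_2.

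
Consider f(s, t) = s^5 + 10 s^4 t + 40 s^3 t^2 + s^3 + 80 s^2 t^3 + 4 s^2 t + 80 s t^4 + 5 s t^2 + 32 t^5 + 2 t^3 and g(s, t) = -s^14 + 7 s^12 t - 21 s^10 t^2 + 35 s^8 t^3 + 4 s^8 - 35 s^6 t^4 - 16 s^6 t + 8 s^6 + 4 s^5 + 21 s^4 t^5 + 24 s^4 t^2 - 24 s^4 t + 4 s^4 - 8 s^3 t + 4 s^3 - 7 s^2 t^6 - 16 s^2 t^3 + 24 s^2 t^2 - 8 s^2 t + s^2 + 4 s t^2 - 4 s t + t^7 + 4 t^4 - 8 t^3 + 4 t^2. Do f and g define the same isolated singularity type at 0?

No.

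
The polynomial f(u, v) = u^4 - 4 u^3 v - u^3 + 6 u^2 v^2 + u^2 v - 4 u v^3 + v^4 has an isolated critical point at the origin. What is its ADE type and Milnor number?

The Hessian of f at 0 has rank 0. Corank 2; j^3 = -u^2*(u - v) has shape L^2 M (L != M), so D-series; mu = 5 gives D_5.

Type D_5, Milnor number mu = 5.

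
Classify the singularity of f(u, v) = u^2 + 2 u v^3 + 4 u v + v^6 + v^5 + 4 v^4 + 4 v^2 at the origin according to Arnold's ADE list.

A_{4}

The Hessian of f at 0 has rank 1. Corank 1: A-series; mu = 4 gives A_4.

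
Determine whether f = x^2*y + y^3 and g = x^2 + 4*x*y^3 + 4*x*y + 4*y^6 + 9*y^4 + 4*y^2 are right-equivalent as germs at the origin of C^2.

No.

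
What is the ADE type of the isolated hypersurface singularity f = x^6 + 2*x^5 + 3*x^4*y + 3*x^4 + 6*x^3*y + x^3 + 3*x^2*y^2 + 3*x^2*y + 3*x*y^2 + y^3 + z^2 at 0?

The Hessian of f at 0 has rank 1. Corank 2; j^3 = (x + y)^3 is a perfect cube, so E-series; the 5-jet and mu = 8 give E_8.

E_8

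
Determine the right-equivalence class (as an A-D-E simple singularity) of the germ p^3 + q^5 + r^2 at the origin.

E_{8}

The Hessian of f at 0 is [[0, 0, 0], [0, 0, 0], [0, 0, 2]] with rank 1, so corank 2. A Groebner basis of the Jacobian ideal J(f) in C{p,q,r} is {q^4, p^2, r}; counting standard monomials gives mu = 8. Corank 2; j^3 = p^3 is a perfect cube, so E-series; the 5-jet and mu = 8 give E_8.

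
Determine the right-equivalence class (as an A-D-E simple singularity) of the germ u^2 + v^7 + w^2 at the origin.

The Hessian of f at 0 is [[2, 0, 0], [0, 0, 0], [0, 0, 2]] with rank 2, so corank 1. A Groebner basis of the Jacobian ideal J(f) in C{u,v,w} is {v^6, u, w}; counting standard monomials gives mu = 6. Corank 1: A-series; mu = 6 gives A_6.

A_6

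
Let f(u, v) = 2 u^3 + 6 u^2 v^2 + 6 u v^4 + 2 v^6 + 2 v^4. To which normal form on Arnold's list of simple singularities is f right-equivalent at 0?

E_{6}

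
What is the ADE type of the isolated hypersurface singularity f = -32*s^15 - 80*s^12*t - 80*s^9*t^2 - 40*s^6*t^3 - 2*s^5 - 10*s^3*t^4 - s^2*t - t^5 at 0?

D_{6}

The Hessian of f at 0 is [[0, 0], [0, 0]] with rank 0, so corank 2. A Groebner basis of the Jacobian ideal J(f) in C{s,t} is {s^2/5 + t^4, s^3, s*t}; counting standard monomials gives mu = 6. Corank 2; j^3 = -s^2*t has shape L^2 M (L != M), so D-series; mu = 6 gives D_6.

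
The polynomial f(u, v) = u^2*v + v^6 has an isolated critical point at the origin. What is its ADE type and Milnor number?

Type D_7, Milnor number mu = 7.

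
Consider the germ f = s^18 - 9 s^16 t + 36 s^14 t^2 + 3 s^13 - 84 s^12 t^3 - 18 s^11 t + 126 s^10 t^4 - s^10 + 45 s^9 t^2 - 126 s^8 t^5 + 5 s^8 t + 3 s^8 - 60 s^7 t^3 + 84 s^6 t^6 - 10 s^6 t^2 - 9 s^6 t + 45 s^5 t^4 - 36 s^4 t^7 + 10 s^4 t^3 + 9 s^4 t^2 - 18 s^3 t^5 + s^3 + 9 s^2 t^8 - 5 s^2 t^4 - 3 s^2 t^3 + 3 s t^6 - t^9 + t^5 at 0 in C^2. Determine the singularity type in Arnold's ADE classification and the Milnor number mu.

Type E_{8}, Milnor number mu = 8.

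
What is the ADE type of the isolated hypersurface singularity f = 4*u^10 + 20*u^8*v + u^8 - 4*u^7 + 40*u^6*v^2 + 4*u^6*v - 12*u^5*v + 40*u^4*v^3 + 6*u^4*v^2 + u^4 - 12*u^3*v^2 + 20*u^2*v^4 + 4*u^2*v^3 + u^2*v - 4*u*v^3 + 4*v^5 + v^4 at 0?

D5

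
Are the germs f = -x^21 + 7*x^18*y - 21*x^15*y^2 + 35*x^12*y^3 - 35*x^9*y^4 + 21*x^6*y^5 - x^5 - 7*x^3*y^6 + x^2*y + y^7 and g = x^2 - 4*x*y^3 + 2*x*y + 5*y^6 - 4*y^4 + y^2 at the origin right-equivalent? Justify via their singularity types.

The Hessian of f at 0 is [[0, 0], [0, 0]] with rank 0, so corank 2. A Groebner basis of the Jacobian ideal J(f) in C{x,y} is {x^2/7 + y^6, x^3, x*y}; counting standard monomials gives mu = 8. Corank 2; j^3 = x^2*y has shape L^2 M (L != M), so D-series; mu = 8 gives D_8. The Hessian of g at 0 is [[2, 2], [2, 2]] with rank 1, so corank 1. A Groebner basis of the Jacobian ideal J(g) in C{x,y} is {x*y^2 + x/2 + y/2, -x/2 + y^3 - y/2, x^2 + 2*x*y + y^2}; counting standard monomials gives mu = 5. Corank 1: A-series; mu = 5 gives A_5. f is D_8 but g is A_5, hence not right-equivalent.

No.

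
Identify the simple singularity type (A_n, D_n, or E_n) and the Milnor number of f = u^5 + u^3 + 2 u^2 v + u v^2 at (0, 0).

Type D6, Milnor number mu = 6.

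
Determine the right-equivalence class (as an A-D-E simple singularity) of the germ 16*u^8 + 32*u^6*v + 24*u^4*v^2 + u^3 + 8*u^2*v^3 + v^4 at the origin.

E_6

The Hessian of f at 0 has rank 0. Corank 2; j^3 = u^3 is a perfect cube, so E-series; the 4-jet and mu = 6 give E_6.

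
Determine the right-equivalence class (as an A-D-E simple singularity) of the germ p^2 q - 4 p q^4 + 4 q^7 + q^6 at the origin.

The Hessian of f at 0 has rank 0. Corank 2; j^3 = p^2*q has shape L^2 M (L != M), so D-series; mu = 7 gives D_7.

D7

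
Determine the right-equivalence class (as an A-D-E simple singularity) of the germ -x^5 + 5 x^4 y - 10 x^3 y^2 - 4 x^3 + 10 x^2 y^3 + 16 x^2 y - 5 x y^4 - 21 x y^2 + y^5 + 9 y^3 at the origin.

The Hessian of f at 0 has rank 0. Corank 2; j^3 = -(x - y)*(2*x - 3*y)^2 has shape L^2 M (L != M), so D-series; mu = 6 gives D_6.

D_6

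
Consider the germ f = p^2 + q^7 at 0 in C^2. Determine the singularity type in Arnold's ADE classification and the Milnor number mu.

Type A6, Milnor number mu = 6.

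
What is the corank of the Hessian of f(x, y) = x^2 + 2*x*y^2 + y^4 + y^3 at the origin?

The Hessian at 0 is [[2, 0], [0, 0]] of rank 1; hence corank 1.

1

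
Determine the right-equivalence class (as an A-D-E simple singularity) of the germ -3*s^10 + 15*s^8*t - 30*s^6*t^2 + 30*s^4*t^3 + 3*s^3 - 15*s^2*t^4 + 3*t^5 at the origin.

E8

The Hessian of f at 0 has rank 0. Corank 2; j^3 = 3*s^3 is a perfect cube, so E-series; the 5-jet and mu = 8 give E_8.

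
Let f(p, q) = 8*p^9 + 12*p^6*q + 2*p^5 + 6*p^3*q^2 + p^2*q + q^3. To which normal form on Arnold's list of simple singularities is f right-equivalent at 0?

The Hessian of f at 0 is [[0, 0], [0, 0]] with rank 0, so corank 2. A Groebner basis of the Jacobian ideal J(f) in C{p,q} is {q^3, p^2 + 3*q^2, p*q}; counting standard monomials gives mu = 4. Corank 2; j^3 = q*(p^2 + q^2) splits into three distinct lines over C (the quadratic factor has nonzero discriminant), so D_4.

D_4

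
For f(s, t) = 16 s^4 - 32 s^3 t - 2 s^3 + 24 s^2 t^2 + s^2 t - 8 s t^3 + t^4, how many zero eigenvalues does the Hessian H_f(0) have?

Hessian at 0 has rank 0.

2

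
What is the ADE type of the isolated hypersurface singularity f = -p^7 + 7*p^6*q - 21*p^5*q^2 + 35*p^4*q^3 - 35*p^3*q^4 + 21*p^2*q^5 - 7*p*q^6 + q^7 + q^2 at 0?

A_6

The Hessian of f at 0 is [[0, 0], [0, 2]] with rank 1, so corank 1. A Groebner basis of the Jacobian ideal J(f) in C{p,q} is {p^6, q}; counting standard monomials gives mu = 6. Corank 1: A-series; mu = 6 gives A_6.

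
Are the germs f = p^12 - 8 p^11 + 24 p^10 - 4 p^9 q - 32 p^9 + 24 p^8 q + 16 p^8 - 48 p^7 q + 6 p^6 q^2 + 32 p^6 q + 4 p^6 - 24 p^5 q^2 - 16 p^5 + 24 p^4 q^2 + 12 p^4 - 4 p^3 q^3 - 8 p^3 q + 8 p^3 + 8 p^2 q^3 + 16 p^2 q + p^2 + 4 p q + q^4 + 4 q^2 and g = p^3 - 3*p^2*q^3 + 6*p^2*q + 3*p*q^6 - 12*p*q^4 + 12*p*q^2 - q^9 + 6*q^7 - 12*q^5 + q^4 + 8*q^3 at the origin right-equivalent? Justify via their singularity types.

No.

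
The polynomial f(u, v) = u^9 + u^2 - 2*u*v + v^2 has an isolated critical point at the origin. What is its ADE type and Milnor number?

Type A_8, Milnor number mu = 8.

The Hessian of f at 0 is [[2, -2], [-2, 2]] with rank 1, so corank 1. A Groebner basis of the Jacobian ideal J(f) in C{u,v} is {v^8, u - v}; counting standard monomials gives mu = 8. Corank 1: A-series; mu = 8 gives A_8.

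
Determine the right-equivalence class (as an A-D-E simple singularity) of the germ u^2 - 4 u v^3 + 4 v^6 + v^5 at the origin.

A_4

The Hessian of f at 0 is [[2, 0], [0, 0]] with rank 1, so corank 1. A Groebner basis of the Jacobian ideal J(f) in C{u,v} is {-u/2 + v^3, u^2, u*v}; counting standard monomials gives mu = 4. Corank 1: A-series; mu = 4 gives A_4.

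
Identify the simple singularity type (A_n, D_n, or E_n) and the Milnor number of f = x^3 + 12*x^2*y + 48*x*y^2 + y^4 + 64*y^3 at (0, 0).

Type E6, Milnor number mu = 6.

The Hessian of f at 0 has rank 0. Corank 2; j^3 = (x + 4*y)^3 is a perfect cube, so E-series; the 4-jet and mu = 6 give E_6.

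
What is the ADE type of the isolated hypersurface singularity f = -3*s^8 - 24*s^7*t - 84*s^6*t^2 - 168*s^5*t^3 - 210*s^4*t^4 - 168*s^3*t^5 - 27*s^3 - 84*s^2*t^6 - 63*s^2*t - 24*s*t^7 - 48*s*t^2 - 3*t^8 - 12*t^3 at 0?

The Hessian of f at 0 is [[0, 0], [0, 0]] with rank 0, so corank 2. A Groebner basis of the Jacobian ideal J(f) in C{s,t} is {-6561*s*t/8 + t^7 - 2187*t^2/4, s*t^2 + 2*t^3/3, s^2 + 5*s*t/3 + 2*t^2/3}; counting standard monomials gives mu = 9. Corank 2; j^3 = -3*(s + t)*(3*s + 2*t)^2 has shape L^2 M (L != M), so D-series; mu = 9 gives D_9.

D_9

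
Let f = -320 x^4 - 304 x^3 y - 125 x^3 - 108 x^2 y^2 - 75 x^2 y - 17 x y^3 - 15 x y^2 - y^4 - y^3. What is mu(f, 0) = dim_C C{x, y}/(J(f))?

The Hessian of f at 0 has rank 0. Corank 2; j^3 = -(5*x + y)^3 is a perfect cube, so E-series; the 4-jet and mu = 7 give E_7.

7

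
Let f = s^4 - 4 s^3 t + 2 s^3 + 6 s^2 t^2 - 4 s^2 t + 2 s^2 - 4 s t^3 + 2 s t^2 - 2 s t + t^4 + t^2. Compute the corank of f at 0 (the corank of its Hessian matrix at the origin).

Hessian at 0 has rank 2.

0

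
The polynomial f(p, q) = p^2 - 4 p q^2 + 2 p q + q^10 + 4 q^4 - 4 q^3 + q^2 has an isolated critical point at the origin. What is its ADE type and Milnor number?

Type A9, Milnor number mu = 9.

The Hessian of f at 0 has rank 1. Corank 1: A-series; mu = 9 gives A_9.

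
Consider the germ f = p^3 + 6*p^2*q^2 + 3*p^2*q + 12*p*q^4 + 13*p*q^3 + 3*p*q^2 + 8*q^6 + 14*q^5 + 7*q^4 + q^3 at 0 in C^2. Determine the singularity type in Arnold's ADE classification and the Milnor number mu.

The Hessian of f at 0 is [[0, 0], [0, 0]] with rank 0, so corank 2. A Groebner basis of the Jacobian ideal J(f) in C{p,q} is {-p^2/4 - p*q/2 + q^4 - q^3/12 - q^2/4, p^3 + 5*p^2/4 + 5*p*q/2 + 17*q^3/12 + 5*q^2/4, p^2*q - 11*p^2/12 - 11*p*q/6 - 47*q^3/36 - 11*q^2/12, p^2/2 + p*q^2 + p*q + 7*q^3/6 + q^2/2}; counting standard monomials gives mu = 7. Corank 2; j^3 = (p + q)^3 is a perfect cube, so E-series; the 4-jet and mu = 7 give E_7.

Type E_7, Milnor number mu = 7.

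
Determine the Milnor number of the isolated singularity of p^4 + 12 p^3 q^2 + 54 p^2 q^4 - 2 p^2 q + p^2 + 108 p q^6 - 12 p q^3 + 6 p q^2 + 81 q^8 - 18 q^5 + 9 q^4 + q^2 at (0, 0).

The Hessian of f at 0 is [[2, 0], [0, 2]] with rank 2, so corank 0. A Groebner basis of the Jacobian ideal J(f) in C{p,q} is {p, q}; counting standard monomials gives mu = 1. Corank 0: nondegenerate Morse point, so A_1.

1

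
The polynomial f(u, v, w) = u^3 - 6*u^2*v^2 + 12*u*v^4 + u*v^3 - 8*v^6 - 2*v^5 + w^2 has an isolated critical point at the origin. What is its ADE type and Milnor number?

The Hessian of f at 0 is [[0, 0, 0], [0, 0, 0], [0, 0, 2]] with rank 1, so corank 2. A Groebner basis of the Jacobian ideal J(f) in C{u,v,w} is {-u^2/4 + v^4 - v^3/12, u^3, u^2*v + u^2/12 + v^3/36, -u^2/2 + u*v^2 - v^3/6, w}; counting standard monomials gives mu = 7. Corank 2; j^3 = u^3 is a perfect cube, so E-series; the 4-jet and mu = 7 give E_7.

Type E_7, Milnor number mu = 7.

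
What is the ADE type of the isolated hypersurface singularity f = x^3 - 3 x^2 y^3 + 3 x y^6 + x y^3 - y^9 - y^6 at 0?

E7

The Hessian of f at 0 has rank 0. Corank 2; j^3 = x^3 is a perfect cube, so E-series; the 4-jet and mu = 7 give E_7.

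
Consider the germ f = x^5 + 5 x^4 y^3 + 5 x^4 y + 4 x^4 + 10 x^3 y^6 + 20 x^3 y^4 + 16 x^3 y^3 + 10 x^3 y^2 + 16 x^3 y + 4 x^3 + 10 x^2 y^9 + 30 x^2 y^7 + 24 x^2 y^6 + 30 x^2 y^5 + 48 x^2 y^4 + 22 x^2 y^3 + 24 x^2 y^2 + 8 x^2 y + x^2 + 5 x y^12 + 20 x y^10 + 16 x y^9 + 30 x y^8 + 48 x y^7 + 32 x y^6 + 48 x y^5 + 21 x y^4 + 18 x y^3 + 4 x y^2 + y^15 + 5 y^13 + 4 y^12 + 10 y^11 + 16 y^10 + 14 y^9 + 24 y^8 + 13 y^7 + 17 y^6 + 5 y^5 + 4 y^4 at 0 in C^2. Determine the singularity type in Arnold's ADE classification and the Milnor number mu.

Type A_{4}, Milnor number mu = 4.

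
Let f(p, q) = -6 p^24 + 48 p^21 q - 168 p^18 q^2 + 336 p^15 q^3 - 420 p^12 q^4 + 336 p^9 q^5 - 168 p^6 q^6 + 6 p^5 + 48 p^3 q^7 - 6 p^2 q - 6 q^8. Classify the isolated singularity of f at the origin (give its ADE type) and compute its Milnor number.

Type D_{9}, Milnor number mu = 9.

The Hessian of f at 0 is [[0, 0], [0, 0]] with rank 0, so corank 2. A Groebner basis of the Jacobian ideal J(f) in C{p,q} is {p^2/8 + q^7, p^3, p*q}; counting standard monomials gives mu = 9. Corank 2; j^3 = -6*p^2*q has shape L^2 M (L != M), so D-series; mu = 9 gives D_9.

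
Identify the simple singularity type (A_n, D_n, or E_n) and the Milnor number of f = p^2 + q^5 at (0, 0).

The Hessian of f at 0 is [[2, 0], [0, 0]] with rank 1, so corank 1. A Groebner basis of the Jacobian ideal J(f) in C{p,q} is {q^4, p}; counting standard monomials gives mu = 4. Corank 1: A-series; mu = 4 gives A_4.

Type A_4, Milnor number mu = 4.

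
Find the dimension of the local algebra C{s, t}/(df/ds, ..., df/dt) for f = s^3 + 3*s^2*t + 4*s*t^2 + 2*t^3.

The Hessian of f at 0 is [[0, 0], [0, 0]] with rank 0, so corank 2. A Groebner basis of the Jacobian ideal J(f) in C{s,t} is {t^3, s^2 - 2*t^2/3, s*t + t^2}; counting standard monomials gives mu = 4. Corank 2; j^3 = (s + t)*(s^2 + 2*s*t + 2*t^2) splits into three distinct lines over C (the quadratic factor has nonzero discriminant), so D_4.

4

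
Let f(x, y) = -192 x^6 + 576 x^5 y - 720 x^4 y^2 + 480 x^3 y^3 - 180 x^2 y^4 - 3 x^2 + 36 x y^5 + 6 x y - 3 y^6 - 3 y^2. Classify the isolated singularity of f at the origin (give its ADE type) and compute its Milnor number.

Type A_{5}, Milnor number mu = 5.

The Hessian of f at 0 is [[-6, 6], [6, -6]] with rank 1, so corank 1. A Groebner basis of the Jacobian ideal J(f) in C{x,y} is {y^5, x - y}; counting standard monomials gives mu = 5. Corank 1: A-series; mu = 5 gives A_5.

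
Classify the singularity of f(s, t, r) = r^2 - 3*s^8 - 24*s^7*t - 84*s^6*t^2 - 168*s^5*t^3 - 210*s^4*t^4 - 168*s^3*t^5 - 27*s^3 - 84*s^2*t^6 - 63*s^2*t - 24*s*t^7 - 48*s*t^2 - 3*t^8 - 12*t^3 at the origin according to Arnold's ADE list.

D_9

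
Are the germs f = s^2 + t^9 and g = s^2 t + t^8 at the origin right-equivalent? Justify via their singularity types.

No.

The Hessian of f at 0 has rank 1. Corank 1: A-series; mu = 8 gives A_8. The Hessian of g at 0 has rank 0. Corank 2; j^3 = s^2*t has shape L^2 M (L != M), so D-series; mu = 9 gives D_9. f is A_8 but g is D_9, hence not right-equivalent.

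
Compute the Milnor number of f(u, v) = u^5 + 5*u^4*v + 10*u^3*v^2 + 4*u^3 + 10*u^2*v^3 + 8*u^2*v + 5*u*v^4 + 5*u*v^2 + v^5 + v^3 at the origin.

6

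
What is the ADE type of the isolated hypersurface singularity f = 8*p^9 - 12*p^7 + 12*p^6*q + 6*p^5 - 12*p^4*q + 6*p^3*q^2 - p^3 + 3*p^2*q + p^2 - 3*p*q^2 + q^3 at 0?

The Hessian of f at 0 is [[2, 0], [0, 0]] with rank 1, so corank 1. A Groebner basis of the Jacobian ideal J(f) in C{p,q} is {q^2, p}; counting standard monomials gives mu = 2. Corank 1: A-series; mu = 2 gives A_2.

A_2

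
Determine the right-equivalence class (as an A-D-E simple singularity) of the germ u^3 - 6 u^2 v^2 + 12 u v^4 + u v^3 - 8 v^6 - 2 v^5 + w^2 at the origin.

E7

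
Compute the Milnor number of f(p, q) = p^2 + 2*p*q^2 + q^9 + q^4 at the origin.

8

The Hessian of f at 0 has rank 1. Corank 1: A-series; mu = 8 gives A_8.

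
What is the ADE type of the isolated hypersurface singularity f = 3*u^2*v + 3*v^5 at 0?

D_{6}

The Hessian of f at 0 has rank 0. Corank 2; j^3 = 3*u^2*v has shape L^2 M (L != M), so D-series; mu = 6 gives D_6.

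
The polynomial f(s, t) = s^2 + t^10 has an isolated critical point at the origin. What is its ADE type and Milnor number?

The Hessian of f at 0 has rank 1. Corank 1: A-series; mu = 9 gives A_9.

Type A_9, Milnor number mu = 9.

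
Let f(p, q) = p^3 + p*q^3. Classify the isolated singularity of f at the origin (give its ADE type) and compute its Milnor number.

The Hessian of f at 0 has rank 0. Corank 2; j^3 = p^3 is a perfect cube, so E-series; the 4-jet and mu = 7 give E_7.

Type E_{7}, Milnor number mu = 7.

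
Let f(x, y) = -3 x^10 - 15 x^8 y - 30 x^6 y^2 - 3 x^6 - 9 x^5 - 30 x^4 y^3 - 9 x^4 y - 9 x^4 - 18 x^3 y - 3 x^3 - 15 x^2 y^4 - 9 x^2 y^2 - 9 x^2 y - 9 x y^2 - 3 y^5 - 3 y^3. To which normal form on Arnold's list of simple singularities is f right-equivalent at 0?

E_8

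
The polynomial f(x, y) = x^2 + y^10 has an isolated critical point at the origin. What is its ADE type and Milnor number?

Type A_9, Milnor number mu = 9.

The Hessian of f at 0 has rank 1. Corank 1: A-series; mu = 9 gives A_9.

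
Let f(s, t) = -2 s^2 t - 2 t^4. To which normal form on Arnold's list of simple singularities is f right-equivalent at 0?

The Hessian of f at 0 has rank 0. Corank 2; j^3 = -2*s^2*t has shape L^2 M (L != M), so D-series; mu = 5 gives D_5.

D5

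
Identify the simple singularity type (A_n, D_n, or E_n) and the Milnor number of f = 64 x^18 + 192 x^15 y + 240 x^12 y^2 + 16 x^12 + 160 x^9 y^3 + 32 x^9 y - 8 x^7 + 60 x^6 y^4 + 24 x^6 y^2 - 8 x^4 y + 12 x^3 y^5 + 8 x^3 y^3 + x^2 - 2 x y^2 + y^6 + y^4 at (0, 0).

The Hessian of f at 0 is [[2, 0], [0, 0]] with rank 1, so corank 1. A Groebner basis of the Jacobian ideal J(f) in C{x,y} is {x^3, x^2*y, -x + y^2}; counting standard monomials gives mu = 5. Corank 1: A-series; mu = 5 gives A_5.

Type A_5, Milnor number mu = 5.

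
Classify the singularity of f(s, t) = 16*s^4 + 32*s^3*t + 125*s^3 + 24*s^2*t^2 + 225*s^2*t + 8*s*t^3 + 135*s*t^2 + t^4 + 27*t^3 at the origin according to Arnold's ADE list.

The Hessian of f at 0 is [[0, 0], [0, 0]] with rank 0, so corank 2. A Groebner basis of the Jacobian ideal J(f) in C{s,t} is {t^4, s*t^2 + 17*t^3/30, s^2 + 6*s*t/5 + 9*t^2/25}; counting standard monomials gives mu = 6. Corank 2; j^3 = (5*s + 3*t)^3 is a perfect cube, so E-series; the 4-jet and mu = 6 give E_6.

E6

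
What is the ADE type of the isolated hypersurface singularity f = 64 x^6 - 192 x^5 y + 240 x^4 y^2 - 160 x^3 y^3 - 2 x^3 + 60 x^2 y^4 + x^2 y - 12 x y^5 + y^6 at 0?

The Hessian of f at 0 is [[0, 0], [0, 0]] with rank 0, so corank 2. A Groebner basis of the Jacobian ideal J(f) in C{x,y} is {x*y/12 + y^5, x*y^2, x^2 - x*y/2}; counting standard monomials gives mu = 7. Corank 2; j^3 = -x^2*(2*x - y) has shape L^2 M (L != M), so D-series; mu = 7 gives D_7.

D_{7}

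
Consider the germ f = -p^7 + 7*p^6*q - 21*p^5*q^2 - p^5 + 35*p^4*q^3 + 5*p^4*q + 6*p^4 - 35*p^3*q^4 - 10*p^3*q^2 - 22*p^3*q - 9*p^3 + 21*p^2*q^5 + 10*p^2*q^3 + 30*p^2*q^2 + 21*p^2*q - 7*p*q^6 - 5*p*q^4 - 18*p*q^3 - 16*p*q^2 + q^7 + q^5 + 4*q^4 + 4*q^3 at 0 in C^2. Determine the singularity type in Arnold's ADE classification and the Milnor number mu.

Type D8, Milnor number mu = 8.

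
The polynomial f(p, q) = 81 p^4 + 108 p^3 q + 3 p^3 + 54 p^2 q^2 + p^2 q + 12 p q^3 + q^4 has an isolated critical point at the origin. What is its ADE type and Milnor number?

Type D5, Milnor number mu = 5.

The Hessian of f at 0 is [[0, 0], [0, 0]] with rank 0, so corank 2. A Groebner basis of the Jacobian ideal J(f) in C{p,q} is {p*q^2, -p*q/12 + q^3, p^2 + p*q/3}; counting standard monomials gives mu = 5. Corank 2; j^3 = p^2*(3*p + q) has shape L^2 M (L != M), so D-series; mu = 5 gives D_5.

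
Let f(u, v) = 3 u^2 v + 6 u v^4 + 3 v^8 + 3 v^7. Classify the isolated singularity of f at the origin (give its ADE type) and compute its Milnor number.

Type D_{9}, Milnor number mu = 9.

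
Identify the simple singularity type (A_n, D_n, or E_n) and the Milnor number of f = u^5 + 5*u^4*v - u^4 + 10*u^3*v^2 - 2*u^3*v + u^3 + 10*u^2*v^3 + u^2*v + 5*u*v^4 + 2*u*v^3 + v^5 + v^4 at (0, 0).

The Hessian of f at 0 has rank 0. Corank 2; j^3 = u^2*(u + v) has shape L^2 M (L != M), so D-series; mu = 5 gives D_5.

Type D_5, Milnor number mu = 5.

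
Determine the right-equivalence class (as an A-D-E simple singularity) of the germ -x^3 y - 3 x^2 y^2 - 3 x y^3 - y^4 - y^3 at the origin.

E_7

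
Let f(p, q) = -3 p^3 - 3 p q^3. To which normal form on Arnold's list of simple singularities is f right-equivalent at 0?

The Hessian of f at 0 has rank 0. Corank 2; j^3 = -3*p^3 is a perfect cube, so E-series; the 4-jet and mu = 7 give E_7.

E_{7}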